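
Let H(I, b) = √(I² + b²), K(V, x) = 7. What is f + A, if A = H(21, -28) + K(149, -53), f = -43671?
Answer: -43629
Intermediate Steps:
A = 42 (A = √(21² + (-28)²) + 7 = √(441 + 784) + 7 = √1225 + 7 = 35 + 7 = 42)
f + A = -43671 + 42 = -43629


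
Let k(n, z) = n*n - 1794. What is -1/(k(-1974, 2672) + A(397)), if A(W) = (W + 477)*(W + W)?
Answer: -1/4588838 ≈ -2.1792e-7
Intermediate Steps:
k(n, z) = -1794 + n² (k(n, z) = n² - 1794 = -1794 + n²)
A(W) = 2*W*(477 + W) (A(W) = (477 + W)*(2*W) = 2*W*(477 + W))
-1/(k(-1974, 2672) + A(397)) = -1/((-1794 + (-1974)²) + 2*397*(477 + 397)) = -1/((-1794 + 3896676) + 2*397*874) = -1/(3894882 + 693956) = -1/4588838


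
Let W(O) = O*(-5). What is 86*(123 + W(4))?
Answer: 8858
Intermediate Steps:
W(O) = -5*O
86*(123 + W(4)) = 86*(123 - 5*4) = 86*(123 - 20) = 86*103 = 8858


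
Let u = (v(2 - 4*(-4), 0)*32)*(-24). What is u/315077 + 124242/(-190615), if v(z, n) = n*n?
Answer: -124242/190615 ≈ -0.65180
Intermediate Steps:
v(z, n) = n**2
u = 0 (u = (0**2*32)*(-24) = (0*32)*(-24) = 0*(-24) = 0)
u/315077 + 124242/(-190615) = 0/315077 + 124242/(-190615) = 0*(1/315077) + 124242*(-1/190615) = 0 - 124242/190615 = -124242/190615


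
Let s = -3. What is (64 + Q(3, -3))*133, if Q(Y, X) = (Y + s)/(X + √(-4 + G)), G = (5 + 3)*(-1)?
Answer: 8512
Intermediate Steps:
G = -8 (G = 8*(-1) = -8)
Q(Y, X) = (-3 + Y)/(X + 2*I*√3) (Q(Y, X) = (Y - 3)/(X + √(-4 - 8)) = (-3 + Y)/(X + √(-12)) = (-3 + Y)/(X + 2*I*√3))
(64 + Q(3, -3))*133 = (64 + (-3 + 3)/(-3 + 2*I*√3))*133 = (64 + 0/(-3 + 2*I*√3))*133 = (64 + 0)*133 = 64*133 = 8512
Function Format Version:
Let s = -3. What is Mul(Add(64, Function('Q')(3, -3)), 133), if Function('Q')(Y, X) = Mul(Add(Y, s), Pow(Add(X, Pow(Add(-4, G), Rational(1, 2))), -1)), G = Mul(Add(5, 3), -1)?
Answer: 8512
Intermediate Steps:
G = -8 (G = Mul(8, -1) = -8)
Function('Q')(Y, X) = Mul(Pow(Add(X, Mul(2, I, Pow(3, Rational(1, 2)))), -1), Add(-3, Y)) (Function('Q')(Y, X) = Mul(Add(Y, -3), Pow(Add(X, Pow(Add(-4, -8), Rational(1, 2))), -1)) = Mul(Add(-3, Y), Pow(Add(X, Pow(-12, Rational(1, 2))), -1)) = Mul(Add(-3, Y), Pow(Add(X, Mul(2, I, Pow(3, Rational(1, 2)))), -1)) = Mul(Pow(Add(X, Mul(2, I, Pow(3, Rational(1, 2)))), -1), Add(-3, Y)))
Mul(Add(64, Function('Q')(3, -3)), 133) = Mul(Add(64, Mul(Pow(Add(-3, Mul(2, I, Pow(3, Rational(1, 2)))), -1), Add(-3, 3))), 133) = Mul(Add(64, Mul(Pow(Add(-3, Mul(2, I, Pow(3, Rational(1, 2)))), -1), 0)), 133) = Mul(Add(64, 0), 133) = Mul(64, 133) = 8512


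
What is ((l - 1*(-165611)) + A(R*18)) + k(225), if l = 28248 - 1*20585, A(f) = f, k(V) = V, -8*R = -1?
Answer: 694005/4 ≈ 1.7350e+5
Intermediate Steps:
R = 1/8 (R = -1/8*(-1) = 1/8 ≈ 0.12500)
l = 7663 (l = 28248 - 20585 = 7663)
((l - 1*(-165611)) + A(R*18)) + k(225) = ((7663 - 1*(-165611)) + (1/8)*18) + 225 = ((7663 + 165611) + 9/4) + 225 = (173274 + 9/4) + 225 = 693105/4 + 225 = 694005/4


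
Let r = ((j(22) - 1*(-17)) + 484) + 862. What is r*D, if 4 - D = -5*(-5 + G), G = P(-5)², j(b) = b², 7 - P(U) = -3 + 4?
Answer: 293673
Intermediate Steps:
P(U) = 6 (P(U) = 7 - (-3 + 4) = 7 - 1*1 = 7 - 1 = 6)
G = 36 (G = 6² = 36)
D = 159 (D = 4 - (-5)*(-5 + 36) = 4 - (-5)*31 = 4 - 1*(-155) = 4 + 155 = 159)
r = 1847 (r = ((22² - 1*(-17)) + 484) + 862 = ((484 + 17) + 484) + 862 = (501 + 484) + 862 = 985 + 862 = 1847)
r*D = 1847*159 = 293673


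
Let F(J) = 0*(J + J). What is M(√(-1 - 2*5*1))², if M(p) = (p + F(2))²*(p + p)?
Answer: -5324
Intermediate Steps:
F(J) = 0 (F(J) = 0*(2*J) = 0)
M(p) = 2*p³ (M(p) = (p + 0)²*(p + p) = p²*(2*p) = 2*p³)
M(√(-1 - 2*5*1))² = (2*(√(-1 - 2*5*1))³)² = (2*(√(-1 - 10*1))³)² = (2*(√(-1 - 10))³)² = (2*(√(-11))³)² = (2*(I*√11)³)² = (2*(-11*I*√11))² = (-22*I*√11)² = -5324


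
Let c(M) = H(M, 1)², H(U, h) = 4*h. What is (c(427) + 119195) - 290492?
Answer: -171281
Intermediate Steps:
c(M) = 16 (c(M) = (4*1)² = 4² = 16)
(c(427) + 119195) - 290492 = (16 + 119195) - 290492 = 119211 - 290492 = -171281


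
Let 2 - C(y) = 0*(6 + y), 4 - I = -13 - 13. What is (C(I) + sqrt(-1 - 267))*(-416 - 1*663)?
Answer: -2158 - 2158*I*sqrt(67) ≈ -2158.0 - 17664.0*I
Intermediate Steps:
I = 30 (I = 4 - (-13 - 13) = 4 - 1*(-26) = 4 + 26 = 30)
C(y) = 2 (C(y) = 2 - 0*(6 + y) = 2 - 1*0 = 2 + 0 = 2)
(C(I) + sqrt(-1 - 267))*(-416 - 1*663) = (2 + sqrt(-1 - 267))*(-416 - 1*663) = (2 + sqrt(-268))*(-416 - 663) = (2 + 2*I*sqrt(67))*(-1079) = -2158 - 2158*I*sqrt(67)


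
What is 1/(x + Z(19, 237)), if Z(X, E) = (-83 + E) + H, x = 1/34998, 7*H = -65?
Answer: 244986/35452981 ≈ 0.0069102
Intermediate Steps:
H = -65/7 (H = (⅐)*(-65) = -65/7 ≈ -9.2857)
x = 1/34998 ≈ 2.8573e-5
Z(X, E) = -646/7 + E (Z(X, E) = (-83 + E) - 65/7 = -646/7 + E)
1/(x + Z(19, 237)) = 1/(1/34998 + (-646/7 + 237)) = 1/(1/34998 + 1013/7) = 1/(35452981/244986) = 244986/35452981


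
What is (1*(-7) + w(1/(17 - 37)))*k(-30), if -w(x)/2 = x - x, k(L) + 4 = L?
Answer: 238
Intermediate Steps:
k(L) = -4 + L
w(x) = 0 (w(x) = -2*(x - x) = -2*0 = 0)
(1*(-7) + w(1/(17 - 37)))*k(-30) = (1*(-7) + 0)*(-4 - 30) = (-7 + 0)*(-34) = -7*(-34) = 238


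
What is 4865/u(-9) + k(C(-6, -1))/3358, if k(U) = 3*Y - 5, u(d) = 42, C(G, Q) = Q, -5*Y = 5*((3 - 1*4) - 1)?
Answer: 583454/5037 ≈ 115.83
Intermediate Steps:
Y = 2 (Y = -((3 - 1*4) - 1) = -((3 - 4) - 1) = -(-1 - 1) = -(-2) = -1/5*(-10) = 2)
k(U) = 1 (k(U) = 3*2 - 5 = 6 - 5 = 1)
4865/u(-9) + k(C(-6, -1))/3358 = 4865/42 + 1/3358 = 4865*(1/42) + 1*(1/3358) = 695/6 + 1/3358 = 583454/5037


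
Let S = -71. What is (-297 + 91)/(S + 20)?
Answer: 206/51 ≈ 4.0392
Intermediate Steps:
(-297 + 91)/(S + 20) = (-297 + 91)/(-71 + 20) = -206/(-51) = -206*(-1/51) = 206/51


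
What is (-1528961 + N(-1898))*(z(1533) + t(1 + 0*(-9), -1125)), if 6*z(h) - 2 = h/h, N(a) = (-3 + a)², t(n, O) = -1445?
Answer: -3011551380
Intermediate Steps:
z(h) = ½ (z(h) = ⅓ + (h/h)/6 = ⅓ + (⅙)*1 = ⅓ + ⅙ = ½)
(-1528961 + N(-1898))*(z(1533) + t(1 + 0*(-9), -1125)) = (-1528961 + (-3 - 1898)²)*(½ - 1445) = (-1528961 + (-1901)²)*(-2889/2) = (-1528961 + 3613801)*(-2889/2) = 2084840*(-2889/2) = -3011551380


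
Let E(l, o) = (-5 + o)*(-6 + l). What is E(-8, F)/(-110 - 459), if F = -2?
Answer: -98/569 ≈ -0.17223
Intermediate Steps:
E(l, o) = (-6 + l)*(-5 + o)
E(-8, F)/(-110 - 459) = (30 - 6*(-2) - 5*(-8) - 8*(-2))/(-110 - 459) = (30 + 12 + 40 + 16)/(-569) = 98*(-1/569) = -98/569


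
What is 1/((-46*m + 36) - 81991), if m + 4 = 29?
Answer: -1/83105 ≈ -1.2033e-5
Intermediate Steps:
m = 25 (m = -4 + 29 = 25)
1/((-46*m + 36) - 81991) = 1/((-46*25 + 36) - 81991) = 1/((-1150 + 36) - 81991) = 1/(-1114 - 81991) = 1/(-83105) = -1/83105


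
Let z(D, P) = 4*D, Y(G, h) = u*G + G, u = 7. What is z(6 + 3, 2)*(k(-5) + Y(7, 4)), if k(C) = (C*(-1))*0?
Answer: 2016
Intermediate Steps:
k(C) = 0 (k(C) = -C*0 = 0)
Y(G, h) = 8*G (Y(G, h) = 7*G + G = 8*G)
z(6 + 3, 2)*(k(-5) + Y(7, 4)) = (4*(6 + 3))*(0 + 8*7) = (4*9)*(0 + 56) = 36*56 = 2016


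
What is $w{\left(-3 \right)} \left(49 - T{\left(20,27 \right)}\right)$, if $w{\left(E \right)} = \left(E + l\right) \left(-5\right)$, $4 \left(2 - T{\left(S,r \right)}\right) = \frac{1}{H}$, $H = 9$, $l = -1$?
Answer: $\frac{8465}{9} \approx 940.56$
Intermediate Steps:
$T{\left(S,r \right)} = \frac{71}{36}$ ($T{\left(S,r \right)} = 2 - \frac{1}{4 \cdot 9} = 2 - \frac{1}{36} = \frac{71}{36}$)
$w{\left(E \right)} = 5 - 5 E$ ($w{\left(E \right)} = \left(E - 1\right) \left(-5\right) = \left(-1 + E\right) \left(-5\right) = 5 - 5 E$)
$w{\left(-3 \right)} \left(49 - T{\left(20,27 \right)}\right) = \left(5 - -15\right) \left(49 - \frac{71}{36}\right) = \left(5 + 15\right) \left(49 - \frac{71}{36}\right) = 20 \cdot \frac{1693}{36} = \frac{8465}{9}$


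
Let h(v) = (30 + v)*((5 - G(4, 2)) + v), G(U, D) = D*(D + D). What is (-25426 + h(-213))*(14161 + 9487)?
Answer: 333484096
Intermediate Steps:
G(U, D) = 2*D² (G(U, D) = D*(2*D) = 2*D²)
h(v) = (-3 + v)*(30 + v) (h(v) = (30 + v)*((5 - 2*2²) + v) = (30 + v)*((5 - 2*4) + v) = (30 + v)*((5 - 1*8) + v) = (30 + v)*((5 - 8) + v) = (30 + v)*(-3 + v) = (-3 + v)*(30 + v))
(-25426 + h(-213))*(14161 + 9487) = (-25426 + (-90 + (-213)² + 27*(-213)))*(14161 + 9487) = (-25426 + (-90 + 45369 - 5751))*23648 = (-25426 + 39528)*23648 = 14102*23648 = 333484096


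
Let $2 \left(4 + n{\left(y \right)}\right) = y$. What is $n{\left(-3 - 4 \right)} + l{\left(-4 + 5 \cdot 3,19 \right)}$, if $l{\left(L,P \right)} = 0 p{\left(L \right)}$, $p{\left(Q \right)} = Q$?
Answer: $- \frac{15}{2} \approx -7.5$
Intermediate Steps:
$n{\left(y \right)} = -4 + \frac{y}{2}$
$l{\left(L,P \right)} = 0$ ($l{\left(L,P \right)} = 0 L = 0$)
$n{\left(-3 - 4 \right)} + l{\left(-4 + 5 \cdot 3,19 \right)} = \left(-4 + \frac{-3 - 4}{2}\right) + 0 = \left(-4 + \frac{1}{2} \left(-7\right)\right) + 0 = \left(-4 - \frac{7}{2}\right) + 0 = - \frac{15}{2} + 0 = - \frac{15}{2}$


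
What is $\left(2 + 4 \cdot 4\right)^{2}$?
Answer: $324$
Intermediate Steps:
$\left(2 + 4 \cdot 4\right)^{2} = \left(2 + 16\right)^{2} = 18^{2} = 324$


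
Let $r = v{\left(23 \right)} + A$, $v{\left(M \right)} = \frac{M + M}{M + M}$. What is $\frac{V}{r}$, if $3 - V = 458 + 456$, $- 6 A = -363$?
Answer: $- \frac{1822}{123} \approx -14.813$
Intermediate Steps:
$A = \frac{121}{2}$ ($A = \left(- \frac{1}{6}\right) \left(-363\right) = \frac{121}{2} \approx 60.5$)
$v{\left(M \right)} = 1$ ($v{\left(M \right)} = \frac{2 M}{2 M} = 2 M \frac{1}{2 M} = 1$)
$V = -911$ ($V = 3 - \left(458 + 456\right) = 3 - 914 = -911$)
$r = \frac{123}{2}$ ($r = 1 + \frac{121}{2} = \frac{123}{2} \approx 61.5$)
$\frac{V}{r} = - \frac{911}{\frac{123}{2}} = \left(-911\right) \frac{2}{123} = - \frac{1822}{123}$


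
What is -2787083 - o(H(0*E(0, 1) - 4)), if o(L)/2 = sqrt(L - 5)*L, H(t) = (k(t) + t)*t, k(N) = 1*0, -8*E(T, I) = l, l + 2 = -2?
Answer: -2787083 - 32*sqrt(11) ≈ -2.7872e+6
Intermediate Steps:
l = -4 (l = -2 - 2 = -4)
E(T, I) = 1/2 (E(T, I) = -1/8*(-4) = 1/2)
k(N) = 0
H(t) = t**2 (H(t) = (0 + t)*t = t*t = t**2)
o(L) = 2*L*sqrt(-5 + L) (o(L) = 2*(sqrt(L - 5)*L) = 2*(sqrt(-5 + L)*L) = 2*(L*sqrt(-5 + L)) = 2*L*sqrt(-5 + L))
-2787083 - o(H(0*E(0, 1) - 4)) = -2787083 - 2*(0*(1/2) - 4)**2*sqrt(-5 + (0*(1/2) - 4)**2) = -2787083 - 2*(0 - 4)**2*sqrt(-5 + (0 - 4)**2) = -2787083 - 2*(-4)**2*sqrt(-5 + (-4)**2) = -2787083 - 2*16*sqrt(-5 + 16) = -2787083 - 2*16*sqrt(11) = -2787083 - 32*sqrt(11)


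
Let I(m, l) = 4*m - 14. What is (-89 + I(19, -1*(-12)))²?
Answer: 729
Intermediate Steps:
I(m, l) = -14 + 4*m
(-89 + I(19, -1*(-12)))² = (-89 + (-14 + 4*19))² = (-89 + (-14 + 76))² = (-89 + 62)² = (-27)² = 729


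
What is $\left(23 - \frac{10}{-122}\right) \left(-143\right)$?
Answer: $- \frac{201344}{61} \approx -3300.7$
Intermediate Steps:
$\left(23 - \frac{10}{-122}\right) \left(-143\right) = \left(23 - - \frac{5}{61}\right) \left(-143\right) = \left(23 + \frac{5}{61}\right) \left(-143\right) = \frac{1408}{61} \left(-143\right) = - \frac{201344}{61}$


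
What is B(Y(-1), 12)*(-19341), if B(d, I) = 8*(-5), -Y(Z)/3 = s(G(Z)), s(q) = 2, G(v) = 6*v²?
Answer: 773640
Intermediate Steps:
Y(Z) = -6 (Y(Z) = -3*2 = -6)
B(d, I) = -40
B(Y(-1), 12)*(-19341) = -40*(-19341) = 773640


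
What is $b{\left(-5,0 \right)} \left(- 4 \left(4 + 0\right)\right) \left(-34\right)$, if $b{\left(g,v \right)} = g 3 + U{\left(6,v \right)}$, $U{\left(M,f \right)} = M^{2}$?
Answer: $11424$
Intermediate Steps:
$b{\left(g,v \right)} = 36 + 3 g$ ($b{\left(g,v \right)} = g 3 + 6^{2} = 3 g + 36 = 36 + 3 g$)
$b{\left(-5,0 \right)} \left(- 4 \left(4 + 0\right)\right) \left(-34\right) = \left(36 + 3 \left(-5\right)\right) \left(- 4 \left(4 + 0\right)\right) \left(-34\right) = \left(36 - 15\right) \left(\left(-4\right) 4\right) \left(-34\right) = 21 \left(-16\right) \left(-34\right) = \left(-336\right) \left(-34\right) = 11424$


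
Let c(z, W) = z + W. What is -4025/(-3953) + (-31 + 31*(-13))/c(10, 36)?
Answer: -765226/90919 ≈ -8.4166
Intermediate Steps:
c(z, W) = W + z
-4025/(-3953) + (-31 + 31*(-13))/c(10, 36) = -4025/(-3953) + (-31 + 31*(-13))/(36 + 10) = -4025*(-1/3953) + (-31 - 403)/46 = 4025/3953 - 434*1/46 = 4025/3953 - 217/23 = -765226/90919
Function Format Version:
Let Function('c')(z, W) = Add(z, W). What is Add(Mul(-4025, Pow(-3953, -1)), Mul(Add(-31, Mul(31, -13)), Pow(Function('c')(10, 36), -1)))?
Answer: Rational(-765226, 90919) ≈ -8.4166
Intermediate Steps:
Function('c')(z, W) = Add(W, z)
Add(Mul(-4025, Pow(-3953, -1)), Mul(Add(-31, Mul(31, -13)), Pow(Function('c')(10, 36), -1))) = Add(Mul(-4025, Pow(-3953, -1)), Mul(Add(-31, Mul(31, -13)), Pow(Add(36, 10), -1))) = Add(Mul(-4025, Rational(-1, 3953)), Mul(Add(-31, -403), Pow(46, -1))) = Add(Rational(4025, 3953), Mul(-434, Rational(1, 46))) = Add(Rational(4025, 3953), Rational(-217, 23)) = Rational(-765226, 90919)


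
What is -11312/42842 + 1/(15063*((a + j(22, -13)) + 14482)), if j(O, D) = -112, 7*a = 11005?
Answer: -9507484073213/36007747444185 ≈ -0.26404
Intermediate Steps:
a = 11005/7 (a = (1/7)*11005 = 11005/7 ≈ 1572.1)
-11312/42842 + 1/(15063*((a + j(22, -13)) + 14482)) = -11312/42842 + 1/(15063*((11005/7 - 112) + 14482)) = -11312*1/42842 + 1/(15063*(10221/7 + 14482)) = -5656/21421 + 1/(15063*(111595/7)) = -5656/21421 + (1/15063)*(7/111595) = -5656/21421 + 7/1680955485 = -9507484073213/36007747444185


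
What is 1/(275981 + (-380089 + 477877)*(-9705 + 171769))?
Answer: 1/15848190413 ≈ 6.3099e-11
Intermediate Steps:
1/(275981 + (-380089 + 477877)*(-9705 + 171769)) = 1/(275981 + 97788*162064) = 1/(275981 + 15847914432) = 1/15848190413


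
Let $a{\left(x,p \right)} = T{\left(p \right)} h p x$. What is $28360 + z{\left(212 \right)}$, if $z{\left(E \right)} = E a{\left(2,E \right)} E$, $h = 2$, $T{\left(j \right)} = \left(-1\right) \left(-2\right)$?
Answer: $76253384$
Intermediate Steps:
$T{\left(j \right)} = 2$
$a{\left(x,p \right)} = 4 p x$ ($a{\left(x,p \right)} = 2 \cdot 2 p x = 4 p x$)
$z{\left(E \right)} = 8 E^{3}$ ($z{\left(E \right)} = E 4 E 2 E = E 8 E E = 8 E^{2} E = 8 E^{3}$)
$28360 + z{\left(212 \right)} = 28360 + 8 \cdot 212^{3} = 28360 + 8 \cdot 9528128 = 28360 + 76225024 = 76253384$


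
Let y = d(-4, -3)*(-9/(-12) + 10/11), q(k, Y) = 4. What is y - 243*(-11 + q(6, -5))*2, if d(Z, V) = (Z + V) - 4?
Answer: 13535/4 ≈ 3383.8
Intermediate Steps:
d(Z, V) = -4 + V + Z (d(Z, V) = (V + Z) - 4 = -4 + V + Z)
y = -73/4 (y = (-4 - 3 - 4)*(-9/(-12) + 10/11) = -11*(-9*(-1/12) + 10*(1/11)) = -11*(¾ + 10/11) = -11*73/44 = -73/4 ≈ -18.250)
y - 243*(-11 + q(6, -5))*2 = -73/4 - 243*(-11 + 4)*2 = -73/4 - (-1701)*2 = -73/4 - 243*(-14) = -73/4 + 3402 = 13535/4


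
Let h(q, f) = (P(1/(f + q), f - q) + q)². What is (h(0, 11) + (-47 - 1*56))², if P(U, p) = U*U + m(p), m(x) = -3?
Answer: 1896071166441/214358881 ≈ 8845.3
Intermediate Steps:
P(U, p) = -3 + U² (P(U, p) = U*U - 3 = U² - 3 = -3 + U²)
h(q, f) = (-3 + q + (f + q)⁻²)² (h(q, f) = ((-3 + (1/(f + q))²) + q)² = ((-3 + (f + q)⁻²) + q)² = (-3 + q + (f + q)⁻²)²)
(h(0, 11) + (-47 - 1*56))² = ((-3 + 0 + (11 + 0)⁻²)² + (-47 - 1*56))² = ((-3 + 0 + 11⁻²)² + (-47 - 56))² = ((-3 + 0 + 1/121)² - 103)² = ((-362/121)² - 103)² = (131044/14641 - 103)² = (-1376979/14641)² = 1896071166441/214358881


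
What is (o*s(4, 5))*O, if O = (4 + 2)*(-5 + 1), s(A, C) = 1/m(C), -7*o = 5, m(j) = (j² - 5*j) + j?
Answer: 24/7 ≈ 3.4286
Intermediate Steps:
m(j) = j² - 4*j
o = -5/7 (o = -⅐*5 = -5/7 ≈ -0.71429)
s(A, C) = 1/(C*(-4 + C))
O = -24 (O = 6*(-4) = -24)
(o*s(4, 5))*O = -5/(7*5*(-4 + 5))*(-24) = -1/(7*1)*(-24) = -1/7*(-24) = -5/7*⅕*(-24) = -⅐*(-24) = 24/7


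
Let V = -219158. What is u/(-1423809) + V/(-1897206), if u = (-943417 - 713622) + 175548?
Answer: 520455457828/450209829609 ≈ 1.1560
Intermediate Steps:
u = -1481491 (u = -1657039 + 175548 = -1481491)
u/(-1423809) + V/(-1897206) = -1481491/(-1423809) - 219158/(-1897206) = -1481491*(-1/1423809) - 219158*(-1/1897206) = 1481491/1423809 + 109579/948603 = 520455457828/450209829609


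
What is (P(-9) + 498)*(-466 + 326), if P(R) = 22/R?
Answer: -624400/9 ≈ -69378.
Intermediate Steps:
(P(-9) + 498)*(-466 + 326) = (22/(-9) + 498)*(-466 + 326) = (22*(-⅑) + 498)*(-140) = (-22/9 + 498)*(-140) = (4460/9)*(-140) = -624400/9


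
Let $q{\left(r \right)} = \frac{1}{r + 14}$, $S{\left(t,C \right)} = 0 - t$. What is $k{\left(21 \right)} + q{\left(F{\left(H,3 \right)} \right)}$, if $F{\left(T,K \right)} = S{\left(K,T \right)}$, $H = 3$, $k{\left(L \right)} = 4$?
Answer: $\frac{45}{11} \approx 4.0909$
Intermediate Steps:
$S{\left(t,C \right)} = - t$
$F{\left(T,K \right)} = - K$
$q{\left(r \right)} = \frac{1}{14 + r}$
$k{\left(21 \right)} + q{\left(F{\left(H,3 \right)} \right)} = 4 + \frac{1}{14 - 3} = 4 + \frac{1}{11} = \frac{45}{11}$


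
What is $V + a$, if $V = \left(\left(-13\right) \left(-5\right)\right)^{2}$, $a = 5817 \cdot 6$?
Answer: $39127$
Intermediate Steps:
$a = 34902$
$V = 4225$ ($V = 65^{2} = 4225$)
$V + a = 4225 + 34902 = 39127$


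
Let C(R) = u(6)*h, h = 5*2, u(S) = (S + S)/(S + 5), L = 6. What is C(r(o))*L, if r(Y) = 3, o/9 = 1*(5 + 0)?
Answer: 720/11 ≈ 65.455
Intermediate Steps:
o = 45 (o = 9*(1*(5 + 0)) = 9*(1*5) = 9*5 = 45)
u(S) = 2*S/(5 + S) (u(S) = (2*S)/(5 + S) = 2*S/(5 + S))
h = 10
C(R) = 120/11 (C(R) = (2*6/(5 + 6))*10 = (2*6/11)*10 = (2*6*(1/11))*10 = (12/11)*10 = 120/11)
C(r(o))*L = (120/11)*6 = 720/11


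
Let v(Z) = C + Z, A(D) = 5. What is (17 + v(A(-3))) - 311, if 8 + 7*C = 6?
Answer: -2025/7 ≈ -289.29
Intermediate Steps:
C = -2/7 (C = -8/7 + (1/7)*6 = -8/7 + 6/7 = -2/7 ≈ -0.28571)
v(Z) = -2/7 + Z
(17 + v(A(-3))) - 311 = (17 + (-2/7 + 5)) - 311 = (17 + 33/7) - 311 = 152/7 - 311 = -2025/7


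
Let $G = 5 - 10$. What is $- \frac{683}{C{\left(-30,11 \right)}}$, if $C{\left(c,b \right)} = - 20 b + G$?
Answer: $\frac{683}{225} \approx 3.0356$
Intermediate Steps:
$G = -5$
$C{\left(c,b \right)} = -5 - 20 b$ ($C{\left(c,b \right)} = - 20 b - 5 = -5 - 20 b$)
$- \frac{683}{C{\left(-30,11 \right)}} = - \frac{683}{-5 - 220} = - \frac{683}{-225} = \left(-683\right) \left(- \frac{1}{225}\right) = \frac{683}{225}$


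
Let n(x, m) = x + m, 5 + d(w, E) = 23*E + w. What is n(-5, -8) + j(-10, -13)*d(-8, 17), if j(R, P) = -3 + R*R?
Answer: 36653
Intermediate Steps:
d(w, E) = -5 + w + 23*E (d(w, E) = -5 + (23*E + w) = -5 + (w + 23*E) = -5 + w + 23*E)
j(R, P) = -3 + R²
n(x, m) = m + x
n(-5, -8) + j(-10, -13)*d(-8, 17) = (-8 - 5) + (-3 + (-10)²)*(-5 - 8 + 23*17) = -13 + (-3 + 100)*(-5 - 8 + 391) = -13 + 97*378 = -13 + 36666 = 36653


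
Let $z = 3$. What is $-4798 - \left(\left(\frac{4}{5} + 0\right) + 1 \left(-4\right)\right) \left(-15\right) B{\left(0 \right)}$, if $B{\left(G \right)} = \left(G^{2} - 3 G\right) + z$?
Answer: $-4942$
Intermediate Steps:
$B{\left(G \right)} = 3 + G^{2} - 3 G$ ($B{\left(G \right)} = \left(G^{2} - 3 G\right) + 3 = 3 + G^{2} - 3 G$)
$-4798 - \left(\left(\frac{4}{5} + 0\right) + 1 \left(-4\right)\right) \left(-15\right) B{\left(0 \right)} = -4798 - \left(\left(\frac{4}{5} + 0\right) + 1 \left(-4\right)\right) \left(-15\right) \left(3 + 0^{2} - 0\right) = -4798 - \left(\left(4 \cdot \frac{1}{5} + 0\right) - 4\right) \left(-15\right) \left(3 + 0 + 0\right) = -4798 - \left(\left(\frac{4}{5} + 0\right) - 4\right) \left(-15\right) 3 = -4798 - \left(\frac{4}{5} - 4\right) \left(-15\right) 3 = -4798 - \left(- \frac{16}{5}\right) \left(-15\right) 3 = -4798 - 48 \cdot 3 = -4798 - 144 = -4942$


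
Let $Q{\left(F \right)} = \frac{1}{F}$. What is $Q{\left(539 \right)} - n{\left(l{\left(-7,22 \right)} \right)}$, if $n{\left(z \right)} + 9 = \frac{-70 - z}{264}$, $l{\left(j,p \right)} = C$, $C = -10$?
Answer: $\frac{9949}{1078} \approx 9.2291$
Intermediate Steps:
$l{\left(j,p \right)} = -10$
$n{\left(z \right)} = - \frac{1223}{132} - \frac{z}{264}$ ($n{\left(z \right)} = -9 + \frac{-70 - z}{264} = -9 + \left(-70 - z\right) \frac{1}{264} = -9 - \left(\frac{35}{132} + \frac{z}{264}\right) = - \frac{1223}{132} - \frac{z}{264}$)
$Q{\left(539 \right)} - n{\left(l{\left(-7,22 \right)} \right)} = \frac{1}{539} - \left(- \frac{1223}{132} - - \frac{5}{132}\right) = \frac{1}{539} - \left(- \frac{1223}{132} + \frac{5}{132}\right) = \frac{1}{539} - - \frac{203}{22} = \frac{1}{539} + \frac{203}{22} = \frac{9949}{1078}$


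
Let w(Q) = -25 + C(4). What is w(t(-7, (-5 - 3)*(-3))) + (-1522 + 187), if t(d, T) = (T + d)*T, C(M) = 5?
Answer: -1355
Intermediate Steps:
t(d, T) = T*(T + d)
w(Q) = -20 (w(Q) = -25 + 5 = -20)
w(t(-7, (-5 - 3)*(-3))) + (-1522 + 187) = -20 + (-1522 + 187) = -20 - 1335 = -1355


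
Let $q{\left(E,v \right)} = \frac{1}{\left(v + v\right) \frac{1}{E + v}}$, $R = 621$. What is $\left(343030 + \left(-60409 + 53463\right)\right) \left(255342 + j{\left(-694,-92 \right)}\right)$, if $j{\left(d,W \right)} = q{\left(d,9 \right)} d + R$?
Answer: $\frac{284703702136}{3} \approx 9.4901 \cdot 10^{10}$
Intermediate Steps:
$q{\left(E,v \right)} = \frac{E + v}{2 v}$ ($q{\left(E,v \right)} = \frac{1}{2 v \frac{1}{E + v}} = \frac{E + v}{2 v}$)
$j{\left(d,W \right)} = 621 + d \left(\frac{1}{2} + \frac{d}{18}\right)$ ($j{\left(d,W \right)} = \frac{d + 9}{2 \cdot 9} d + 621 = \frac{1}{2} \cdot \frac{1}{9} \left(9 + d\right) d + 621 = \left(\frac{1}{2} + \frac{d}{18}\right) d + 621 = d \left(\frac{1}{2} + \frac{d}{18}\right) + 621 = 621 + d \left(\frac{1}{2} + \frac{d}{18}\right)$)
$\left(343030 + \left(-60409 + 53463\right)\right) \left(255342 + j{\left(-694,-92 \right)}\right) = \left(343030 + \left(-60409 + 53463\right)\right) \left(255342 + \left(621 + \frac{1}{18} \left(-694\right) \left(9 - 694\right)\right)\right) = \left(343030 - 6946\right) \left(255342 + \left(621 + \frac{1}{18} \left(-694\right) \left(-685\right)\right)\right) = 336084 \left(255342 + \left(621 + \frac{237695}{9}\right)\right) = 336084 \left(255342 + \frac{243284}{9}\right) = 336084 \cdot \frac{2541362}{9} = \frac{284703702136}{3}$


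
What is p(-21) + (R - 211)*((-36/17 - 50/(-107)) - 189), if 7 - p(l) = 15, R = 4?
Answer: 71771599/1819 ≈ 39457.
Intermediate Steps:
p(l) = -8 (p(l) = 7 - 1*15 = 7 - 15 = -8)
p(-21) + (R - 211)*((-36/17 - 50/(-107)) - 189) = -8 + (4 - 211)*((-36/17 - 50/(-107)) - 189) = -8 - 207*((-36*1/17 - 50*(-1/107)) - 189) = -8 - 207*((-36/17 + 50/107) - 189) = -8 - 207*(-3002/1819 - 189) = -8 - 207*(-346793/1819) = -8 + 71786151/1819 = 71771599/1819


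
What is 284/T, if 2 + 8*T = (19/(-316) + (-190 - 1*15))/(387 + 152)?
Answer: -55282304/57921 ≈ -954.44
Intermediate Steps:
T = -57921/194656 (T = -¼ + ((19/(-316) + (-190 - 1*15))/(387 + 152))/8 = -¼ + ((19*(-1/316) + (-190 - 15))/539)/8 = -¼ + ((-19/316 - 205)*(1/539))/8 = -¼ + (-64799/316*1/539)/8 = -¼ + (⅛)*(-9257/24332) = -¼ - 9257/194656 = -57921/194656 ≈ -0.29756)
284/T = 284/(-57921/194656) = 284*(-194656/57921) = -55282304/57921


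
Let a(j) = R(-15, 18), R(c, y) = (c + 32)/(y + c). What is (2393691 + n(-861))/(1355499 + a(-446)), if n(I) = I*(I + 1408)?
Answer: 2884086/2033257 ≈ 1.4185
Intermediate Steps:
R(c, y) = (32 + c)/(c + y)
a(j) = 17/3 (a(j) = (32 - 15)/(-15 + 18) = 17/3)
n(I) = I*(1408 + I)
(2393691 + n(-861))/(1355499 + a(-446)) = (2393691 - 861*(1408 - 861))/(1355499 + 17/3) = (2393691 - 861*547)/(4066514/3) = (2393691 - 470967)*(3/4066514) = 1922724*(3/4066514) = 2884086/2033257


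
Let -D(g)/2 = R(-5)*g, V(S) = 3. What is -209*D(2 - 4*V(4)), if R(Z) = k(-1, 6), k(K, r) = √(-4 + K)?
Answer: -4180*I*√5 ≈ -9346.8*I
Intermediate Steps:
R(Z) = I*√5 (R(Z) = √(-4 - 1) = √(-5) = I*√5)
D(g) = -2*I*g*√5 (D(g) = -2*I*√5*g = -2*I*g*√5)
-209*D(2 - 4*V(4)) = -(-418)*I*(2 - 4*3)*√5 = -(-418)*I*(2 - 12)*√5 = -(-418)*I*(-10)*√5 = -4180*I*√5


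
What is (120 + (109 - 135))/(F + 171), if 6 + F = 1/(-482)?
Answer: 45308/79529 ≈ 0.56970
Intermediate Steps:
F = -2893/482 (F = -6 + 1/(-482) = -6 - 1/482 = -2893/482 ≈ -6.0021)
(120 + (109 - 135))/(F + 171) = (120 + (109 - 135))/(-2893/482 + 171) = (120 - 26)/(79529/482) = 94*(482/79529) = 45308/79529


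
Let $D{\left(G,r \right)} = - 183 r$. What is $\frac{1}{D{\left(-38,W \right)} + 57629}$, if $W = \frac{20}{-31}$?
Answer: $\frac{31}{1790159} \approx 1.7317 \cdot 10^{-5}$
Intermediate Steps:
$W = - \frac{20}{31}$ ($W = 20 \left(- \frac{1}{31}\right) = - \frac{20}{31} \approx -0.64516$)
$\frac{1}{D{\left(-38,W \right)} + 57629} = \frac{1}{\left(-183\right) \left(- \frac{20}{31}\right) + 57629} = \frac{1}{\frac{3660}{31} + 57629} = \frac{1}{\frac{1790159}{31}} = \frac{31}{1790159}$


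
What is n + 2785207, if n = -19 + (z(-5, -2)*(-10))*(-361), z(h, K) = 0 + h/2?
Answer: 2776163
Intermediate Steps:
z(h, K) = h/2 (z(h, K) = 0 + h/2 = h/2)
n = -9044 (n = -19 + (((1/2)*(-5))*(-10))*(-361) = -19 - 5/2*(-10)*(-361) = -19 + 25*(-361) = -19 - 9025 = -9044)
n + 2785207 = -9044 + 2785207 = 2776163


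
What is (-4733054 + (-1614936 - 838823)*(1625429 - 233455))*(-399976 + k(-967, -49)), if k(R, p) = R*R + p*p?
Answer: -1835918554562986480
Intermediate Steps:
k(R, p) = R**2 + p**2
(-4733054 + (-1614936 - 838823)*(1625429 - 233455))*(-399976 + k(-967, -49)) = (-4733054 + (-1614936 - 838823)*(1625429 - 233455))*(-399976 + ((-967)**2 + (-49)**2)) = (-4733054 - 2453759*1391974)*(-399976 + (935089 + 2401)) = (-4733054 - 3415568730266)*(-399976 + 937490) = -3415573463320*537514 = -1835918554562986480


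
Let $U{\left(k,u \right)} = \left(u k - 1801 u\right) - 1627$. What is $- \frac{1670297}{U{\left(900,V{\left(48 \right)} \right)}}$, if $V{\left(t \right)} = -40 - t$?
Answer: $- \frac{1670297}{77661} \approx -21.508$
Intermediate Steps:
$U{\left(k,u \right)} = -1627 - 1801 u + k u$ ($U{\left(k,u \right)} = \left(k u - 1801 u\right) - 1627 = \left(- 1801 u + k u\right) - 1627 = -1627 - 1801 u + k u$)
$- \frac{1670297}{U{\left(900,V{\left(48 \right)} \right)}} = - \frac{1670297}{-1627 - 1801 \left(-40 - 48\right) + 900 \left(-40 - 48\right)} = - \frac{1670297}{-1627 - -158488 + 900 \left(-88\right)} = - \frac{1670297}{-1627 + 158488 - 79200} = - \frac{1670297}{77661}$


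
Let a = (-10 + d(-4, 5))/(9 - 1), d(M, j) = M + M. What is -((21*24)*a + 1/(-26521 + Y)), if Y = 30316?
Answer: 4303529/3795 ≈ 1134.0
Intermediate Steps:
d(M, j) = 2*M
a = -9/4 (a = (-10 + 2*(-4))/(9 - 1) = (-10 - 8)/8 = -18*⅛ = -9/4 ≈ -2.2500)
-((21*24)*a + 1/(-26521 + Y)) = -((21*24)*(-9/4) + 1/(-26521 + 30316)) = -(504*(-9/4) + 1/3795) = -(-1134 + 1/3795) = -1*(-4303529/3795) = 4303529/3795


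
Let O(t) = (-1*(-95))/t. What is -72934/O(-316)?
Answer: 23047144/95 ≈ 2.4260e+5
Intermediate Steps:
O(t) = 95/t
-72934/O(-316) = -72934/(95/(-316)) = -72934/(95*(-1/316)) = -72934/(-95/316) = -72934*(-316/95) = 23047144/95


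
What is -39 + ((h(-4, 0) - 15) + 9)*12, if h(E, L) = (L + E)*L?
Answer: -111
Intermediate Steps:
h(E, L) = L*(E + L) (h(E, L) = (E + L)*L = L*(E + L))
-39 + ((h(-4, 0) - 15) + 9)*12 = -39 + ((0*(-4 + 0) - 15) + 9)*12 = -39 + ((0*(-4) - 15) + 9)*12 = -39 + ((0 - 15) + 9)*12 = -39 + (-15 + 9)*12 = -39 - 6*12 = -39 - 72 = -111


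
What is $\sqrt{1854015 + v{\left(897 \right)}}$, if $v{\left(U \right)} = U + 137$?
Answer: $\sqrt{1855049} \approx 1362.0$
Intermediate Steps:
$v{\left(U \right)} = 137 + U$
$\sqrt{1854015 + v{\left(897 \right)}} = \sqrt{1854015 + \left(137 + 897\right)} = \sqrt{1854015 + 1034} = \sqrt{1855049}$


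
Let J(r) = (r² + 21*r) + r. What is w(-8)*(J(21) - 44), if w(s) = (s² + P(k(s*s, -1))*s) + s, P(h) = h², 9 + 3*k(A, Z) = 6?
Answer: 41232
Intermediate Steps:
k(A, Z) = -1 (k(A, Z) = -3 + (⅓)*6 = -3 + 2 = -1)
J(r) = r² + 22*r
w(s) = s² + 2*s (w(s) = (s² + (-1)²*s) + s = (s² + 1*s) + s = (s² + s) + s = (s + s²) + s = s² + 2*s)
w(-8)*(J(21) - 44) = (-8*(2 - 8))*(21*(22 + 21) - 44) = (-8*(-6))*(21*43 - 44) = 48*(903 - 44) = 48*859 = 41232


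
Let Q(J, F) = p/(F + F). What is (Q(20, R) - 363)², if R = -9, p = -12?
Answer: 1181569/9 ≈ 1.3129e+5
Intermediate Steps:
Q(J, F) = -6/F (Q(J, F) = -12/(F + F) = -12*1/(2*F) = -6/F)
(Q(20, R) - 363)² = (-6/(-9) - 363)² = (-6*(-⅑) - 363)² = (⅔ - 363)² = (-1087/3)² = 1181569/9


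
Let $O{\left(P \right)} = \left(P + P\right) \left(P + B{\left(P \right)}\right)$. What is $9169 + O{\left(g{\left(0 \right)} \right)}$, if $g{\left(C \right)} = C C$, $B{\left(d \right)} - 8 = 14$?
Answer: $9169$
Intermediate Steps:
$B{\left(d \right)} = 22$ ($B{\left(d \right)} = 8 + 14 = 22$)
$g{\left(C \right)} = C^{2}$
$O{\left(P \right)} = 2 P \left(22 + P\right)$ ($O{\left(P \right)} = \left(P + P\right) \left(P + 22\right) = 2 P \left(22 + P\right)$)
$9169 + O{\left(g{\left(0 \right)} \right)} = 9169 + 2 \cdot 0^{2} \left(22 + 0^{2}\right) = 9169 + 2 \cdot 0 \left(22 + 0\right) = 9169 + 2 \cdot 0 \cdot 22 = 9169 + 0 = 9169$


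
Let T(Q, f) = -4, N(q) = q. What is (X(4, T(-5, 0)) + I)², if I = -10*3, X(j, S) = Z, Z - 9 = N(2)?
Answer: 361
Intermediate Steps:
Z = 11 (Z = 9 + 2 = 11)
X(j, S) = 11
I = -30
(X(4, T(-5, 0)) + I)² = (11 - 30)² = (-19)² = 361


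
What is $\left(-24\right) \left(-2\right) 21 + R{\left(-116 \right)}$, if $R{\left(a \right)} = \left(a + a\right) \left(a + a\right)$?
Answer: $54832$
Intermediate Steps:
$R{\left(a \right)} = 4 a^{2}$ ($R{\left(a \right)} = 2 a 2 a = 4 a^{2}$)
$\left(-24\right) \left(-2\right) 21 + R{\left(-116 \right)} = \left(-24\right) \left(-2\right) 21 + 4 \left(-116\right)^{2} = 48 \cdot 21 + 4 \cdot 13456 = 1008 + 53824 = 54832$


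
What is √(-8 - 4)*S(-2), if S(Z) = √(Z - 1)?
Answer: -6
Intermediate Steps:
S(Z) = √(-1 + Z)
√(-8 - 4)*S(-2) = √(-8 - 4)*√(-1 - 2) = √(-12)*√(-3) = (2*I*√3)*(I*√3) = -6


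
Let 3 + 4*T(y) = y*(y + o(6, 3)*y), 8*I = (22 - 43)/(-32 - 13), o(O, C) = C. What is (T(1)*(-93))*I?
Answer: -217/160 ≈ -1.3563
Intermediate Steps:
I = 7/120 (I = ((22 - 43)/(-32 - 13))/8 = (-21/(-45))/8 = (-21*(-1/45))/8 = (⅛)*(7/15) = 7/120 ≈ 0.058333)
T(y) = -¾ + y² (T(y) = -¾ + (y*(y + 3*y))/4 = -¾ + (y*(4*y))/4 = -¾ + (4*y²)/4 = -¾ + y²)
(T(1)*(-93))*I = ((-¾ + 1²)*(-93))*(7/120) = ((-¾ + 1)*(-93))*(7/120) = ((¼)*(-93))*(7/120) = -93/4*7/120 = -217/160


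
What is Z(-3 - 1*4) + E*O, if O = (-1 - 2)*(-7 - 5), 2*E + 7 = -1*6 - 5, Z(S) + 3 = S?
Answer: -334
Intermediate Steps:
Z(S) = -3 + S
E = -9 (E = -7/2 + (-1*6 - 5)/2 = -7/2 + (-6 - 5)/2 = -7/2 + (½)*(-11) = -7/2 - 11/2 = -9)
O = 36 (O = -3*(-12) = 36)
Z(-3 - 1*4) + E*O = (-3 + (-3 - 1*4)) - 9*36 = (-3 + (-3 - 4)) - 324 = (-3 - 7) - 324 = -10 - 324 = -334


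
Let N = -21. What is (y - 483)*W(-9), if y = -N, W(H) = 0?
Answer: 0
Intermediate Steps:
y = 21 (y = -1*(-21) = 21)
(y - 483)*W(-9) = (21 - 483)*0 = -462*0 = 0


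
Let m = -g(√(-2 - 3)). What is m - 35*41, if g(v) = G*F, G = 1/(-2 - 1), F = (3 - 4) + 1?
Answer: -1435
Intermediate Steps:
F = 0 (F = -1 + 1 = 0)
G = -⅓ (G = 1/(-3) = -⅓ ≈ -0.33333)
g(v) = 0 (g(v) = -⅓*0 = 0)
m = 0 (m = -1*0 = 0)
m - 35*41 = 0 - 35*41 = 0 - 1435 = -1435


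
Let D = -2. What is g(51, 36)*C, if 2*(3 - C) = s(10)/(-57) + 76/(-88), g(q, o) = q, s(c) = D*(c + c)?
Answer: 131359/836 ≈ 157.13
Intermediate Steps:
s(c) = -4*c (s(c) = -2*(c + c) = -4*c)
C = 7727/2508 (C = 3 - (-4*10/(-57) + 76/(-88))/2 = 3 - (-40*(-1/57) + 76*(-1/88))/2 = 3 - (40/57 - 19/22)/2 = 3 - ½*(-203/1254) = 3 + 203/2508 = 7727/2508 ≈ 3.0809)
g(51, 36)*C = 51*(7727/2508) = 131359/836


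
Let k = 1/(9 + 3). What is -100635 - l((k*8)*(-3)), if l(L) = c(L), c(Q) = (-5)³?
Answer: -100510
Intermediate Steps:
c(Q) = -125
k = 1/12 ≈ 0.083333
l(L) = -125
-100635 - l((k*8)*(-3)) = -100635 - 1*(-125) = -100635 + 125 = -100510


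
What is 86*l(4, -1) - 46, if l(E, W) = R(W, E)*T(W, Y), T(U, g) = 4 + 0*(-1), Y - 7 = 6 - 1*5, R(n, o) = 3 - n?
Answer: 1330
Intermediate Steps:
Y = 8 (Y = 7 + (6 - 1*5) = 7 + (6 - 5) = 7 + 1 = 8)
T(U, g) = 4 (T(U, g) = 4 + 0 = 4)
l(E, W) = 12 - 4*W (l(E, W) = (3 - W)*4 = 12 - 4*W)
86*l(4, -1) - 46 = 86*(12 - 4*(-1)) - 46 = 86*(12 + 4) - 46 = 86*16 - 46 = 1376 - 46 = 1330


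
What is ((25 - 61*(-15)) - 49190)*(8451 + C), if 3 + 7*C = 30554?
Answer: -4328411000/7 ≈ -6.1834e+8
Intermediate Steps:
C = 30551/7 (C = -3/7 + (⅐)*30554 = -3/7 + 30554/7 = 30551/7 ≈ 4364.4)
((25 - 61*(-15)) - 49190)*(8451 + C) = ((25 - 61*(-15)) - 49190)*(8451 + 30551/7) = ((25 + 915) - 49190)*(89708/7) = (940 - 49190)*(89708/7) = -48250*89708/7 = -4328411000/7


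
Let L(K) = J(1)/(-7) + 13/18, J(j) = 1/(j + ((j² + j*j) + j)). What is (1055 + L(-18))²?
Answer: 70773557089/63504 ≈ 1.1145e+6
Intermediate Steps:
J(j) = 1/(2*j + 2*j²) (J(j) = 1/(j + ((j² + j²) + j)) = 1/(j + (2*j² + j)) = 1/(j + (j + 2*j²)) = 1/(2*j + 2*j²))
L(K) = 173/252 (L(K) = ((½)/(1*(1 + 1)))/(-7) + 13/18 = ((½)*1/2)*(-⅐) + 13*(1/18) = ((½)*1*(½))*(-⅐) + 13/18 = (¼)*(-⅐) + 13/18 = -1/28 + 13/18 = 173/252)
(1055 + L(-18))² = (1055 + 173/252)² = (266033/252)² = 70773557089/63504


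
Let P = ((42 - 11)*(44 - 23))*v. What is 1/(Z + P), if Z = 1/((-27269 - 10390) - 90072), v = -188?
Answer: -127731/15632741629 ≈ -8.1707e-6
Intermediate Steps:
Z = -1/127731 (Z = 1/(-37659 - 90072) = 1/(-127731) = -1/127731 ≈ -7.8290e-6)
P = -122388 (P = ((42 - 11)*(44 - 23))*(-188) = (31*21)*(-188) = 651*(-188) = -122388)
1/(Z + P) = 1/(-1/127731 - 122388) = 1/(-15632741629/127731) = -127731/15632741629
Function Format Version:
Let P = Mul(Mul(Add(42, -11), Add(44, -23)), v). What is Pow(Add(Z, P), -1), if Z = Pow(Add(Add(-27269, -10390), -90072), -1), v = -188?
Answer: Rational(-127731, 15632741629) ≈ -8.1707e-6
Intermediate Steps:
Z = Rational(-1, 127731) (Z = Pow(Add(-37659, -90072), -1) = Pow(-127731, -1) = Rational(-1, 127731) ≈ -7.8290e-6)
P = -122388 (P = Mul(Mul(Add(42, -11), Add(44, -23)), -188) = Mul(Mul(31, 21), -188) = Mul(651, -188) = -122388)
Pow(Add(Z, P), -1) = Pow(Add(Rational(-1, 127731), -122388), -1) = Pow(Rational(-15632741629, 127731), -1) = Rational(-127731, 15632741629)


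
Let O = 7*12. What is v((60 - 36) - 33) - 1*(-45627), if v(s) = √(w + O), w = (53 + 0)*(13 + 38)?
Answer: 45627 + √2787 ≈ 45680.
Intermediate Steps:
O = 84
w = 2703 (w = 53*51 = 2703)
v(s) = √2787 (v(s) = √(2703 + 84) = √2787)
v((60 - 36) - 33) - 1*(-45627) = √2787 - 1*(-45627) = √2787 + 45627 = 45627 + √2787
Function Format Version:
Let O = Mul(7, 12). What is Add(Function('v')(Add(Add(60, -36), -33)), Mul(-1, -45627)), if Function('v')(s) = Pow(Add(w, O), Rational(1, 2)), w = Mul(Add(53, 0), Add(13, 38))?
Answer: Add(45627, Pow(2787, Rational(1, 2))) ≈ 45680.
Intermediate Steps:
O = 84
w = 2703 (w = Mul(53, 51) = 2703)
Function('v')(s) = Pow(2787, Rational(1, 2)) (Function('v')(s) = Pow(Add(2703, 84), Rational(1, 2)) = Pow(2787, Rational(1, 2)))
Add(Function('v')(Add(Add(60, -36), -33)), Mul(-1, -45627)) = Add(Pow(2787, Rational(1, 2)), Mul(-1, -45627)) = Add(Pow(2787, Rational(1, 2)), 45627) = Add(45627, Pow(2787, Rational(1, 2)))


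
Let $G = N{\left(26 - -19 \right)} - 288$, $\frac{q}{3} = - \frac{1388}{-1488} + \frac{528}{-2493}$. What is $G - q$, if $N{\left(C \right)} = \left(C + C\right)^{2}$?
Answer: $\frac{268252281}{34348} \approx 7809.8$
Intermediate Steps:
$N{\left(C \right)} = 4 C^{2}$ ($N{\left(C \right)} = \left(2 C\right)^{2} = 4 C^{2}$)
$q = \frac{74295}{34348}$ ($q = 3 \left(- \frac{1388}{-1488} + \frac{528}{-2493}\right) = 3 \left(\left(-1388\right) \left(- \frac{1}{1488}\right) + 528 \left(- \frac{1}{2493}\right)\right) = 3 \left(\frac{347}{372} - \frac{176}{831}\right) = 3 \cdot \frac{24765}{34348} = \frac{74295}{34348} \approx 2.163$)
$G = 7812$ ($G = 4 \left(26 - -19\right)^{2} - 288 = 4 \left(26 + 19\right)^{2} - 288 = 4 \cdot 45^{2} - 288 = 4 \cdot 2025 - 288 = 8100 - 288 = 7812$)
$G - q = 7812 - \frac{74295}{34348} = \frac{268252281}{34348}$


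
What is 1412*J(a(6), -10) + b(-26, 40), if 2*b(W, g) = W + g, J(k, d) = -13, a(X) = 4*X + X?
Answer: -18349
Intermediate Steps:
a(X) = 5*X
b(W, g) = W/2 + g/2 (b(W, g) = (W + g)/2 = W/2 + g/2)
1412*J(a(6), -10) + b(-26, 40) = 1412*(-13) + ((½)*(-26) + (½)*40) = -18356 + (-13 + 20) = -18356 + 7 = -18349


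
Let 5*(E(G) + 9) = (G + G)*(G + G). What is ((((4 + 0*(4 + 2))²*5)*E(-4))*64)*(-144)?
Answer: -2801664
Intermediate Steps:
E(G) = -9 + 4*G²/5 (E(G) = -9 + ((G + G)*(G + G))/5 = -9 + ((2*G)*(2*G))/5 = -9 + (4*G²)/5 = -9 + 4*G²/5)
((((4 + 0*(4 + 2))²*5)*E(-4))*64)*(-144) = ((((4 + 0*(4 + 2))²*5)*(-9 + (⅘)*(-4)²))*64)*(-144) = ((((4 + 0*6)²*5)*(-9 + (⅘)*16))*64)*(-144) = ((((4 + 0)²*5)*(-9 + 64/5))*64)*(-144) = (((4²*5)*(19/5))*64)*(-144) = (((16*5)*(19/5))*64)*(-144) = ((80*(19/5))*64)*(-144) = (304*64)*(-144) = 19456*(-144) = -2801664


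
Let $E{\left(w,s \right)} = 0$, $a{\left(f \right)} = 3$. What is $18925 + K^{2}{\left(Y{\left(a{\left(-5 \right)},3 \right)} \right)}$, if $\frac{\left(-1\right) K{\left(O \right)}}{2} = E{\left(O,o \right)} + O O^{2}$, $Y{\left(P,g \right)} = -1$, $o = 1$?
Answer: $18929$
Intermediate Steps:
$K{\left(O \right)} = - 2 O^{3}$ ($K{\left(O \right)} = - 2 \left(0 + O O^{2}\right) = - 2 \left(0 + O^{3}\right) = - 2 O^{3}$)
$18925 + K^{2}{\left(Y{\left(a{\left(-5 \right)},3 \right)} \right)} = 18925 + \left(- 2 \left(-1\right)^{3}\right)^{2} = 18925 + \left(\left(-2\right) \left(-1\right)\right)^{2} = 18925 + 2^{2} = 18925 + 4 = 18929$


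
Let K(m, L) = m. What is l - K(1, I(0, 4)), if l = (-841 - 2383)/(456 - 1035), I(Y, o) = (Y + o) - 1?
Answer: 2645/579 ≈ 4.5682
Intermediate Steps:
I(Y, o) = -1 + Y + o
l = 3224/579 (l = -3224/(-579) = -3224*(-1/579) = 3224/579 ≈ 5.5682)
l - K(1, I(0, 4)) = 3224/579 - 1*1 = 3224/579 - 1 = 2645/579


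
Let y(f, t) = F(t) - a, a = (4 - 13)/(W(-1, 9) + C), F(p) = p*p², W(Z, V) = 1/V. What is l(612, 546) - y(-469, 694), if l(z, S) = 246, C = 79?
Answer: -237989658337/712 ≈ -3.3426e+8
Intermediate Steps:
F(p) = p³
a = -81/712 (a = (4 - 13)/(1/9 + 79) = -9/(⅑ + 79) = -9/712/9 = -9*9/712 = -81/712 ≈ -0.11376)
y(f, t) = 81/712 + t³ (y(f, t) = t³ - 1*(-81/712) = t³ + 81/712 = 81/712 + t³)
l(612, 546) - y(-469, 694) = 246 - (81/712 + 694³) = 246 - (81/712 + 334255384) = 246 - 1*237989833489/712 = 246 - 237989833489/712 = -237989658337/712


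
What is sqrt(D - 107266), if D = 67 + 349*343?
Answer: 2*sqrt(3127) ≈ 111.84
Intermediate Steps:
D = 119774 (D = 67 + 119707 = 119774)
sqrt(D - 107266) = sqrt(119774 - 107266) = sqrt(12508) = 2*sqrt(3127)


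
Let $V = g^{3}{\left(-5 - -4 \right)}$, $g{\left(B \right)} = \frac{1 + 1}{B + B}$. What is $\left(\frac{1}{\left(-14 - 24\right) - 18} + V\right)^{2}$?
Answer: $\frac{3249}{3136} \approx 1.036$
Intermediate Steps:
$g{\left(B \right)} = \frac{1}{B}$ ($g{\left(B \right)} = \frac{2}{2 B} = 2 \frac{1}{2 B} = \frac{1}{B}$)
$V = -1$ ($V = \left(\frac{1}{-5 - -4}\right)^{3} = \left(\frac{1}{-5 + 4}\right)^{3} = \left(\frac{1}{-1}\right)^{3} = \left(-1\right)^{3} = -1$)
$\left(\frac{1}{\left(-14 - 24\right) - 18} + V\right)^{2} = \left(\frac{1}{\left(-14 - 24\right) - 18} - 1\right)^{2} = \left(\frac{1}{-38 - 18} - 1\right)^{2} = \left(\frac{1}{-56} - 1\right)^{2} = \left(- \frac{1}{56} - 1\right)^{2} = \left(- \frac{57}{56}\right)^{2} = \frac{3249}{3136}$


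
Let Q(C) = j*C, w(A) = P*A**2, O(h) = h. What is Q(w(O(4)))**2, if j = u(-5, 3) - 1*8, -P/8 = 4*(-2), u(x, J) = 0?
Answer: 67108864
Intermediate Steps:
P = 64 (P = -32*(-2) = -8*(-8) = 64)
j = -8 (j = 0 - 1*8 = 0 - 8 = -8)
w(A) = 64*A**2
Q(C) = -8*C
Q(w(O(4)))**2 = (-512*4**2)**2 = (-512*16)**2 = (-8*1024)**2 = (-8192)**2 = 67108864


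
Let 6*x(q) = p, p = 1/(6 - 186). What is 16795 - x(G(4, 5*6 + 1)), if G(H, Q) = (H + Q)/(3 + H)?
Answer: 18138601/1080 ≈ 16795.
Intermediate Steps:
p = -1/180 (p = 1/(-180) = -1/180 ≈ -0.0055556)
G(H, Q) = (H + Q)/(3 + H)
x(q) = -1/1080 (x(q) = (⅙)*(-1/180) = -1/1080)
16795 - x(G(4, 5*6 + 1)) = 16795 - 1*(-1/1080) = 16795 + 1/1080 = 18138601/1080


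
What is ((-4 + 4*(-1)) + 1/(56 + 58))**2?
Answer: 829921/12996 ≈ 63.860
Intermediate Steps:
((-4 + 4*(-1)) + 1/(56 + 58))**2 = ((-4 - 4) + 1/114)**2 = (-8 + 1/114)**2 = (-911/114)**2 = 829921/12996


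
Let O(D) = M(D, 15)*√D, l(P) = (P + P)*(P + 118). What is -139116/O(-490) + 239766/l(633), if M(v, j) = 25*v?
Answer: 39961/158461 - 34779*I*√10/214375 ≈ 0.25218 - 0.51303*I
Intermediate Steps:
l(P) = 2*P*(118 + P) (l(P) = (2*P)*(118 + P) = 2*P*(118 + P))
O(D) = 25*D^(3/2) (O(D) = (25*D)*√D = 25*D^(3/2))
-139116/O(-490) + 239766/l(633) = -139116*I*√10/857500 + 239766/((2*633*(118 + 633))) = -139116*I*√10/857500 + 239766/((2*633*751)) = -139116*I*√10/857500 + 239766/950766 = -34779*I*√10/214375 + 239766*(1/950766) = -34779*I*√10/214375 + 39961/158461 = 39961/158461 - 34779*I*√10/214375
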